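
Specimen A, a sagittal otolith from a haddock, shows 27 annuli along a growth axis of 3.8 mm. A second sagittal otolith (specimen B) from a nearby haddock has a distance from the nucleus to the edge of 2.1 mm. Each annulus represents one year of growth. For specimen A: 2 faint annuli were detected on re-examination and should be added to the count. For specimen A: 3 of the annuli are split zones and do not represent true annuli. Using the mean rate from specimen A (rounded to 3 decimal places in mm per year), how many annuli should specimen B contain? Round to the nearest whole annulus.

14 annuli

Specimen A: adjusted count: 27 − 3 + 2 = 26 annuli.
A: Mean rate = 3.8 mm / 26 years ≈ 0.146 mm/year.
B spans 2.1 / 0.146 = 14.38 years ≈ 14 annuli.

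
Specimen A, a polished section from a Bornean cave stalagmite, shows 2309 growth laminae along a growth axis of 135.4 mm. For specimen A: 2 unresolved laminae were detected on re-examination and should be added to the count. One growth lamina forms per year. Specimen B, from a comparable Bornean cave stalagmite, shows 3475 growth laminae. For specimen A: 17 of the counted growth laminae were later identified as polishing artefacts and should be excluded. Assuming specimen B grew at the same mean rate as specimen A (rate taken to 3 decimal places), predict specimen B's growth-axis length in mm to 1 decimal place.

205.0 mm

Specimen A: adjusted count: 2309 − 17 + 2 = 2294 growth laminae.
A: 135.4 mm over 2294 years gives 135.4 / 2294 ≈ 0.059 mm/year.
For B, 0.059 mm/year × 3475 years = 205.0 mm.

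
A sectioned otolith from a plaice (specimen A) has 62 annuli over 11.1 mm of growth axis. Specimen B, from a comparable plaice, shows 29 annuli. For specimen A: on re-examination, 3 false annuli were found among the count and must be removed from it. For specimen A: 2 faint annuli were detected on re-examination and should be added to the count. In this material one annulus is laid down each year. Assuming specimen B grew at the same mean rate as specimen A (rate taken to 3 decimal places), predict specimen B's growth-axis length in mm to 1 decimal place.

5.3 mm

Specimen A: true annulus count = 62 − 3 + 2 = 61.
A: 11.1 mm over 61 years gives 11.1 / 61 ≈ 0.182 mm per year.
Length of B = 0.182 × 29 = 5.3 mm.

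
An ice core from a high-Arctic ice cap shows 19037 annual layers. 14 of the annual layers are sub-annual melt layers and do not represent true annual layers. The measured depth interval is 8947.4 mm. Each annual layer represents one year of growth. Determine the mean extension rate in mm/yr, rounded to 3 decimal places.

True annual layer count = 19037 − 14 = 19023.
Extension rate ≈ 8947.4 / 19023 = 0.470 mm/yr.

0.470 mm/yr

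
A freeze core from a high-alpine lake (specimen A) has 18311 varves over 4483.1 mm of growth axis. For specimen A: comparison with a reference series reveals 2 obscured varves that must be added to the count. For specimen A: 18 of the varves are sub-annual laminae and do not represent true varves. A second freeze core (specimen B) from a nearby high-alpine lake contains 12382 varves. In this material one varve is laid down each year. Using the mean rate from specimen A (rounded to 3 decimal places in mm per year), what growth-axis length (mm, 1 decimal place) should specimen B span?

3033.6 mm

Specimen A: correcting the raw count gives 18311 − 18 + 2 = 18295 true varves.
A: Extension rate ≈ 4483.1 / 18295 = 0.245 mm per year.
B's length ≈ 0.245 × 12382 = 3033.6 mm.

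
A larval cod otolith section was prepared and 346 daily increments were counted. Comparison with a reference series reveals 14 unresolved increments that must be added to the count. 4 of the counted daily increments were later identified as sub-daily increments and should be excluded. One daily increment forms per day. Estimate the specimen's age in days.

After corrections the count is 346 − 4 + 14 = 356 daily increments.
With a one-to-one daily increment periodicity this is 356 days.

356 d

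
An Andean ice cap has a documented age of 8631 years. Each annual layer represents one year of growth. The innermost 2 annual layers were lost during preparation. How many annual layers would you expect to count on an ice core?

Expected annual layers over 8631 years: 8631.
Less the 2 uncaptured annual layers: 8631 − 2 = 8629.

8629 annual layers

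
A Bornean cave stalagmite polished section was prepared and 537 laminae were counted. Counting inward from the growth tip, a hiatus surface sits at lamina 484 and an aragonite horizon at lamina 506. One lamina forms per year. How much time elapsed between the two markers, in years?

22 yr

506 − 484 = 22 laminae lie between the two events.
One lamina per year makes the interval 22 years.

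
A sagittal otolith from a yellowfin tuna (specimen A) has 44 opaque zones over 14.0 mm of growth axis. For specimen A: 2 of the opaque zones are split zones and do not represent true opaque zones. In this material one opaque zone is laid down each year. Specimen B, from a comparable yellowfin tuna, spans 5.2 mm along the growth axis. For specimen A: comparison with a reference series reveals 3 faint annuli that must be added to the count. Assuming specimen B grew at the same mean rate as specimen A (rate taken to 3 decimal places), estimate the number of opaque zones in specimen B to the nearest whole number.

Specimen A: correcting the raw count gives 44 − 2 + 3 = 45 true opaque zones.
A: Mean rate = 14.0 mm / 45 years ≈ 0.311 mm/year.
Specimen B: 5.2 mm / 0.311 mm per year = 16.72 years ≈ 17 opaque zones.

17 opaque zones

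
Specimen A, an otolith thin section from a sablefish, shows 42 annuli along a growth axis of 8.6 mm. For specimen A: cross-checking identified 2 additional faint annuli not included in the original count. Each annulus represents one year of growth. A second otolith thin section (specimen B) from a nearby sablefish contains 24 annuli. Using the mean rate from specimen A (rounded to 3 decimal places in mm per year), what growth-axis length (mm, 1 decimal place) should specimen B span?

Specimen A: correcting the raw count gives 42 + 2 = 44 true annuli.
A: Mean rate = 8.6 mm / 44 years ≈ 0.195 mm per year.
For B, 0.195 mm/year × 24 years = 4.7 mm.

4.7 mm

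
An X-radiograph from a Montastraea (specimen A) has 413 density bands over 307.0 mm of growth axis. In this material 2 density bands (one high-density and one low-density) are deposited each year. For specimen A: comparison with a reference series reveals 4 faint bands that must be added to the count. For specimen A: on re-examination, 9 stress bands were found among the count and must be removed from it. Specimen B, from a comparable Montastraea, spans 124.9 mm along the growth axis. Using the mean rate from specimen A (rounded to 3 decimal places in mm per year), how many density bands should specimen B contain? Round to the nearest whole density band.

Specimen A: adjusted count: 413 − 9 + 4 = 408 density bands.
Specimen A: dividing by 2 density bands per year: 408 / 2 = 204 years.
A: Mean rate = 307.0 mm / 204 years ≈ 1.505 mm/yr.
B spans 124.9 / 1.505 = 82.99 years; at 2 density bands per year that is 82.99 × 2 ≈ 166 density bands.

166 density bands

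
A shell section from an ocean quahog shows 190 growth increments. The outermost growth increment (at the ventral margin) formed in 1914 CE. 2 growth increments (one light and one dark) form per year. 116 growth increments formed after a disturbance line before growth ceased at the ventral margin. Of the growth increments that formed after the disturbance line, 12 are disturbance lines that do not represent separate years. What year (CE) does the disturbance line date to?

1862 CE

There are 116 growth increments younger than the disturbance line.
Removing the 12 false growth increments leaves 116 − 12 = 104 true growth increments beyond the disturbance line.
104 growth increments at 2 per year is 104 / 2 = 52 years.
The growth increment at the ventral margin is 1914 CE, so the disturbance line dates to 1914 − 52 = 1862 CE.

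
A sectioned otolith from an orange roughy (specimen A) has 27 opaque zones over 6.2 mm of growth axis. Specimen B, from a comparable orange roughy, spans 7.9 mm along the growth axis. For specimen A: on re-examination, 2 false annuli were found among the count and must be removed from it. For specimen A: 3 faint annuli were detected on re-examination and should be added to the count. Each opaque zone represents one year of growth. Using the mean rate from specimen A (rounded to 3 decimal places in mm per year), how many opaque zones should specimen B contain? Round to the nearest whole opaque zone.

Specimen A: after corrections the count is 27 − 2 + 3 = 28 opaque zones.
A: 6.2 mm over 28 years gives 6.2 / 28 ≈ 0.221 mm/yr.
B spans 7.9 / 0.221 = 35.75 years ≈ 36 opaque zones.

36 opaque zones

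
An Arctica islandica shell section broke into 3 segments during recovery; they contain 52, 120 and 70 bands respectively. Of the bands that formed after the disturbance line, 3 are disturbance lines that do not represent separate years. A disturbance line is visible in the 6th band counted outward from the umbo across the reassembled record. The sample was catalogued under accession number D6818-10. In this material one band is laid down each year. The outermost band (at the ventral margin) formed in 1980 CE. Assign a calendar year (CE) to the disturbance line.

Total bands = 52 + 120 + 70 = 242.
The disturbance line sits at band 6 from the umbo, so 242 − 6 = 236 bands formed after it.
236 − 3 false = 233 true bands after the disturbance line.
Counting back 233 years from 1980 CE places the disturbance line in 1980 − 233 = 1747 CE.

1747 CE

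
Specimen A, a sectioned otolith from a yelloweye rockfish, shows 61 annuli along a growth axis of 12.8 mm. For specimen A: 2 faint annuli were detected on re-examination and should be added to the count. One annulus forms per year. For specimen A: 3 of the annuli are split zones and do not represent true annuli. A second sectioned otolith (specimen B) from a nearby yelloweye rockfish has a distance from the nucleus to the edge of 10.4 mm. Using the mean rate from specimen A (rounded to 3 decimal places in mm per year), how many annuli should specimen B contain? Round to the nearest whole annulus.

Specimen A: true annulus count = 61 − 3 + 2 = 60.
A: Extension rate ≈ 12.8 / 60 = 0.213 mm per year.
Specimen B: 10.4 mm / 0.213 mm per year = 48.83 years ≈ 49 annuli.

49 annuli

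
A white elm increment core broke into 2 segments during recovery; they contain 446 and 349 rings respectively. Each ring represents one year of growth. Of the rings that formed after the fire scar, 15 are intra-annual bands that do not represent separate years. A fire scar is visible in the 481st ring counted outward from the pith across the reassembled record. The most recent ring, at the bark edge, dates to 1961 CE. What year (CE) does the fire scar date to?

Total rings = 446 + 349 = 795.
Between ring 481 and the bark edge there are 795 − 481 = 314 rings.
Removing the 15 false rings leaves 314 − 15 = 299 true rings beyond the fire scar.
1961 − 299 = 1662 CE.

1662 CE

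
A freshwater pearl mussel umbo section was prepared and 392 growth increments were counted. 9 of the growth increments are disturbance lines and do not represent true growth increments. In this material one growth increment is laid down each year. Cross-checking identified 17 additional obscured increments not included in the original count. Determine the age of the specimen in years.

400 years

Adjusted count: 392 − 9 + 17 = 400 growth increments.
With a one-to-one growth increment periodicity this is 400 years.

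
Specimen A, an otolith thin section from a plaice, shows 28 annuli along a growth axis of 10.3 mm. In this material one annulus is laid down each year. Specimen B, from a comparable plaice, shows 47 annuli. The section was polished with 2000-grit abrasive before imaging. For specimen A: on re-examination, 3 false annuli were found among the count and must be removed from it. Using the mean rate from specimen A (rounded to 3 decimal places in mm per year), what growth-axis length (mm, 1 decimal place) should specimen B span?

Specimen A: after corrections the count is 28 − 3 = 25 annuli.
A: Mean rate = 10.3 mm / 25 years ≈ 0.412 mm per year.
Length of B = 0.412 × 47 = 19.4 mm.

19.4 mm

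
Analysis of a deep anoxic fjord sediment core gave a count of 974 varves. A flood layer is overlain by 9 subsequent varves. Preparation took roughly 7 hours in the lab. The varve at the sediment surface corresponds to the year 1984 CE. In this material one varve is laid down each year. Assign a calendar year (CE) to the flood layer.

9 varves post-date the flood layer.
1984 − 9 = 1975 CE.

1975 CE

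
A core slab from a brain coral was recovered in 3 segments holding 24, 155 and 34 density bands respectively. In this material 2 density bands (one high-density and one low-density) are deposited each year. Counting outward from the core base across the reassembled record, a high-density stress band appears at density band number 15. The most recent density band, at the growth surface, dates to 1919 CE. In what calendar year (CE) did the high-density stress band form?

Total density bands = 24 + 155 + 34 = 213.
213 − 15 = 198 density bands lie beyond the high-density stress band toward the growth surface.
With 2 density bands per year, 198 / 2 = 99 years.
Counting back 99 years from 1919 CE places the high-density stress band in 1919 − 99 = 1820 CE.

1820 CE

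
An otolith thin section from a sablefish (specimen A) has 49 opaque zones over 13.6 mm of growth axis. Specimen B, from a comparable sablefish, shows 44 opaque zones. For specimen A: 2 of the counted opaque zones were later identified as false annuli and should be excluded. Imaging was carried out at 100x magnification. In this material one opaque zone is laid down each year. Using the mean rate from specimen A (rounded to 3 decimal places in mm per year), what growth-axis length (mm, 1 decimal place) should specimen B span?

12.7 mm

Specimen A: adjusted count: 49 − 2 = 47 opaque zones.
A: Extension rate ≈ 13.6 / 47 = 0.289 mm/year.
B's length ≈ 0.289 × 44 = 12.7 mm.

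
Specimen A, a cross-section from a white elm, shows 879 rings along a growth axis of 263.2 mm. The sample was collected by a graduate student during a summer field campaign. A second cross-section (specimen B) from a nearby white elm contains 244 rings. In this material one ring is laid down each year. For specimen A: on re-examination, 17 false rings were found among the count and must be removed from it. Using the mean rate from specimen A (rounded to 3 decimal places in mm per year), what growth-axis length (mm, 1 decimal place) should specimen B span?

74.4 mm

Specimen A: correcting the raw count gives 879 − 17 = 862 true rings.
A: Extension rate ≈ 263.2 / 862 = 0.305 mm per year.
B's length ≈ 0.305 × 244 = 74.4 mm.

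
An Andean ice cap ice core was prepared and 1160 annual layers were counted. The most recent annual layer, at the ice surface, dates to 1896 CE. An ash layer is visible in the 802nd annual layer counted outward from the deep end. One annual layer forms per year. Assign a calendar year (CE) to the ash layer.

1538 CE

The ash layer sits at annual layer 802 from the deep end, so 1160 − 802 = 358 annual layers formed after it.
1896 − 358 = 1538 CE.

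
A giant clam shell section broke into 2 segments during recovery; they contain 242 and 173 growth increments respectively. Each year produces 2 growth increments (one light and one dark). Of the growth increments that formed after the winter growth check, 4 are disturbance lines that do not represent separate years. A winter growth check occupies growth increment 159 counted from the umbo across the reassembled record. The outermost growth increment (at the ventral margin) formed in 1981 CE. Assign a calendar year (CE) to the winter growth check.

1855 CE

Total growth increments = 242 + 173 = 415.
Between growth increment 159 and the ventral margin there are 415 − 159 = 256 growth increments.
256 − 4 false = 252 true growth increments after the winter growth check.
With 2 growth increments per year, 252 / 2 = 126 years.
Counting back 126 years from 1981 CE places the winter growth check in 1981 − 126 = 1855 CE.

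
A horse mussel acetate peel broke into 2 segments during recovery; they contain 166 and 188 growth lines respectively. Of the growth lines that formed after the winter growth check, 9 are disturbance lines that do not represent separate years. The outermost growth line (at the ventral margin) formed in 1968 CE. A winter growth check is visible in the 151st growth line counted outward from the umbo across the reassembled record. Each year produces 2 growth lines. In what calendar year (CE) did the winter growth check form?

Total growth lines = 166 + 188 = 354.
354 − 151 = 203 growth lines lie beyond the winter growth check toward the ventral margin.
Excluding 9 false growth lines: 203 − 9 = 194.
With 2 growth lines per year, 194 / 2 = 97 years.
1968 − 97 = 1871 CE.

1871 CE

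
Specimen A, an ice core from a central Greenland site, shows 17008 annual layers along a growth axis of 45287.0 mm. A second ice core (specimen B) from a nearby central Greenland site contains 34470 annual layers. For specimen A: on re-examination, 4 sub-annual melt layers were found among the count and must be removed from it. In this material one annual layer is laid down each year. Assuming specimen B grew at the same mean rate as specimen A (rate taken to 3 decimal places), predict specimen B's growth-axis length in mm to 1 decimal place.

Specimen A: after corrections the count is 17008 − 4 = 17004 annual layers.
A: 45287.0 mm over 17004 years gives 45287.0 / 17004 ≈ 2.663 mm/yr.
Length of B = 2.663 × 34470 = 91793.6 mm.

91793.6 mm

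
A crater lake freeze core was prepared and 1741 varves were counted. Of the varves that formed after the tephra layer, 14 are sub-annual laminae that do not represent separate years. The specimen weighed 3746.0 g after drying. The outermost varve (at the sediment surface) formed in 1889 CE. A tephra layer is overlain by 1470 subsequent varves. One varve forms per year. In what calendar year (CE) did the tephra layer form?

There are 1470 varves younger than the tephra layer.
1470 − 14 false = 1456 true varves after the tephra layer.
Counting back 1456 years from 1889 CE places the tephra layer in 1889 − 1456 = 433 CE.

433 CE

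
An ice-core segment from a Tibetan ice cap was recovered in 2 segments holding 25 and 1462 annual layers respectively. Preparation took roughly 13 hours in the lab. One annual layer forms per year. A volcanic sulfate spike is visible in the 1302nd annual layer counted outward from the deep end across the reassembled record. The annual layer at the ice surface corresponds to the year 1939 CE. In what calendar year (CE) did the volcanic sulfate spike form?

1754 CE

Total annual layers = 25 + 1462 = 1487.
The volcanic sulfate spike sits at annual layer 1302 from the deep end, so 1487 − 1302 = 185 annual layers formed after it.
The annual layer at the ice surface is 1939 CE, so the volcanic sulfate spike dates to 1939 − 185 = 1754 CE.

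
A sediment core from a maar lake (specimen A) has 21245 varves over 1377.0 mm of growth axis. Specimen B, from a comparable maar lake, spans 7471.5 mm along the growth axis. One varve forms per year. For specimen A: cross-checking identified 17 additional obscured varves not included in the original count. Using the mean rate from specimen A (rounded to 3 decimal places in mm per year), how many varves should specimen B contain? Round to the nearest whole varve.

Specimen A: adjusted count: 21245 + 17 = 21262 varves.
A: Mean rate = 1377.0 mm / 21262 years ≈ 0.065 mm/yr.
B spans 7471.5 / 0.065 = 114946.15 years ≈ 114946 varves.

114946 varves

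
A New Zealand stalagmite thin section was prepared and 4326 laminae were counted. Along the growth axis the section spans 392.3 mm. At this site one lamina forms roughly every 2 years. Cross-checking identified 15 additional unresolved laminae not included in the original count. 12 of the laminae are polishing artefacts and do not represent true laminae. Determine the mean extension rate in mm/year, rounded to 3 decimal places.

After corrections the count is 4326 − 12 + 15 = 4329 laminae.
4329 laminae at 2 years each span 4329 × 2 = 8658 years.
Extension rate ≈ 392.3 / 8658 = 0.045 mm/year.

0.045 mm/year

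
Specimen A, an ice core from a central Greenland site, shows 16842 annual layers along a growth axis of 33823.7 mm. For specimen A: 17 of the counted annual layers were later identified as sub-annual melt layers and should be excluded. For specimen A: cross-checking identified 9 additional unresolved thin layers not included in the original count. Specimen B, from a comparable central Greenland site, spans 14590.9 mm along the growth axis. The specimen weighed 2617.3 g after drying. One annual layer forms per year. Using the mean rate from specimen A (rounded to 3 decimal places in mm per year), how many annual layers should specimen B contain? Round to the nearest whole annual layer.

7263 annual layers

Specimen A: after corrections the count is 16842 − 17 + 9 = 16834 annual layers.
A: 33823.7 mm over 16834 years gives 33823.7 / 16834 ≈ 2.009 mm/year.
Specimen B: 14590.9 mm / 2.009 mm per year = 7262.77 years ≈ 7263 annual layers.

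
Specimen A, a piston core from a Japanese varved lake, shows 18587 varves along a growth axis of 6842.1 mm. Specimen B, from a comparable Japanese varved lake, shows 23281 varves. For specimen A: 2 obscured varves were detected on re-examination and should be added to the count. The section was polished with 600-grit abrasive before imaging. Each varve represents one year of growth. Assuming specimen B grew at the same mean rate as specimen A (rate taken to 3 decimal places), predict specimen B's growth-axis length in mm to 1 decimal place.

8567.4 mm

Specimen A: correcting the raw count gives 18587 + 2 = 18589 true varves.
A: 6842.1 mm over 18589 years gives 6842.1 / 18589 ≈ 0.368 mm per year.
Length of B = 0.368 × 23281 = 8567.4 mm.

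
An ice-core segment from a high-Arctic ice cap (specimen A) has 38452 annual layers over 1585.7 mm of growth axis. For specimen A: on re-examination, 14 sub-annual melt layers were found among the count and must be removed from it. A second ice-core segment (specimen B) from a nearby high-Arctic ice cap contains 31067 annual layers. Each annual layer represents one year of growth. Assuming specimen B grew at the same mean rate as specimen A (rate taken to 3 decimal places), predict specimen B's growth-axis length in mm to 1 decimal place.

1273.7 mm

Specimen A: adjusted count: 38452 − 14 = 38438 annual layers.
A: Mean rate = 1585.7 mm / 38438 years ≈ 0.041 mm/year.
B's length ≈ 0.041 × 31067 = 1273.7 mm.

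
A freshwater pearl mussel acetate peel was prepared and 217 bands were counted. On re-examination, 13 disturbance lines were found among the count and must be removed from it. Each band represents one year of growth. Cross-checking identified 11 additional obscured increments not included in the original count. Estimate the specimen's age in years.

Adjusted count: 217 − 13 + 11 = 215 bands.
With a one-to-one band periodicity this is 215 years.

215 yr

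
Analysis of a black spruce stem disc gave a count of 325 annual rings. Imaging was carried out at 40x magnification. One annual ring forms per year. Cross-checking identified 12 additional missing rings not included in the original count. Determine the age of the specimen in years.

True annual ring count = 325 + 12 = 337.
One annual ring per year makes the duration 337 years.

337 yr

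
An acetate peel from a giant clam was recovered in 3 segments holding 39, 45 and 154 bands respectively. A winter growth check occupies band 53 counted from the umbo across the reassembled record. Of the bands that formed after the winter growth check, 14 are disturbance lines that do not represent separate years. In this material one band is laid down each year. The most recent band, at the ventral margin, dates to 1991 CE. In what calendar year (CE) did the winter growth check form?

1820 CE

Total bands = 39 + 45 + 154 = 238.
The winter growth check sits at band 53 from the umbo, so 238 − 53 = 185 bands formed after it.
Removing the 14 false bands leaves 185 − 14 = 171 true bands beyond the winter growth check.
The band at the ventral margin is 1991 CE, so the winter growth check dates to 1991 − 171 = 1820 CE.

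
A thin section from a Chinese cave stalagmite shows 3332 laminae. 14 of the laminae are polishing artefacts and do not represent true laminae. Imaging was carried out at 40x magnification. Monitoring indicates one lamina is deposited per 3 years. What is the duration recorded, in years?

9954 yr

Adjusted count: 3332 − 14 = 3318 laminae.
Multiplying by 3 years per lamina: 3318 × 3 = 9954 years.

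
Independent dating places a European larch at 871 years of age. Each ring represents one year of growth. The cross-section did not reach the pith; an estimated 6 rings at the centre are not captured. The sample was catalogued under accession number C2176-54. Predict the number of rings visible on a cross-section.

One ring per year gives 871 rings over 871 years.
871 − 6 missed = 865 rings expected in the prepared section.

865 rings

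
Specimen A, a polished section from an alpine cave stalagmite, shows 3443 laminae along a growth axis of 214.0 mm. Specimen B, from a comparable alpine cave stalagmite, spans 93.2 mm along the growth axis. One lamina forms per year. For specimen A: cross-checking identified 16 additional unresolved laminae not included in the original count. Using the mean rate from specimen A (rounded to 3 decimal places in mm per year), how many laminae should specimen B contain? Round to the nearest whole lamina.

Specimen A: after corrections the count is 3443 + 16 = 3459 laminae.
A: Extension rate ≈ 214.0 / 3459 = 0.062 mm per year.
Specimen B: 93.2 mm / 0.062 mm per year = 1503.23 years ≈ 1503 laminae.

1503 laminae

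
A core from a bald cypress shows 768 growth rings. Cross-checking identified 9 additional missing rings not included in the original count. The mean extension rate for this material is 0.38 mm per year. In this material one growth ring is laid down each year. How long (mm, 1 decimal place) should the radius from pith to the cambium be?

True growth ring count = 768 + 9 = 777.
Predicted length = 0.38 mm/year × 777 years = 295.3 mm.

295.3 mm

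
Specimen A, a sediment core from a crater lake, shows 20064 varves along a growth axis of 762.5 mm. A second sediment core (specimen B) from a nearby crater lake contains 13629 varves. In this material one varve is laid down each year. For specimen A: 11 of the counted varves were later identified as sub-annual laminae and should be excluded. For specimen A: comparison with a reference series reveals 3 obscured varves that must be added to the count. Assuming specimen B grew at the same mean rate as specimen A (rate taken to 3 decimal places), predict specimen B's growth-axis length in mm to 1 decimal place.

517.9 mm

Specimen A: correcting the raw count gives 20064 − 11 + 3 = 20056 true varves.
A: Extension rate ≈ 762.5 / 20056 = 0.038 mm per year.
For B, 0.038 mm/year × 13629 years = 517.9 mm.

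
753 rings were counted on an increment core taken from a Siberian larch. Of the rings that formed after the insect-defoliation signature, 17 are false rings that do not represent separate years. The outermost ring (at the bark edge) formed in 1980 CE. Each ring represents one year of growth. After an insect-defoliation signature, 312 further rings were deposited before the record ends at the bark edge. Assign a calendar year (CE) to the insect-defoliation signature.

1685 CE

312 rings post-date the insect-defoliation signature.
312 − 17 false = 295 true rings after the insect-defoliation signature.
Counting back 295 years from 1980 CE places the insect-defoliation signature in 1980 − 295 = 1685 CE.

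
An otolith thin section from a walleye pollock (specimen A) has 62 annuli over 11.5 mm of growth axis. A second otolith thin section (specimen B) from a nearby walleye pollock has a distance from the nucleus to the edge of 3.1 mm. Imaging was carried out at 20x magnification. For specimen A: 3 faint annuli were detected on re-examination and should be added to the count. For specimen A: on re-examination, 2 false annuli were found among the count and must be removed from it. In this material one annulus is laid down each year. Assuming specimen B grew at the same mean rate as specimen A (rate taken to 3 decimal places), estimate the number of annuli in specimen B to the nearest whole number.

Specimen A: adjusted count: 62 − 2 + 3 = 63 annuli.
A: Mean rate = 11.5 mm / 63 years ≈ 0.183 mm per year.
B spans 3.1 / 0.183 = 16.94 years ≈ 17 annuli.

17 annuli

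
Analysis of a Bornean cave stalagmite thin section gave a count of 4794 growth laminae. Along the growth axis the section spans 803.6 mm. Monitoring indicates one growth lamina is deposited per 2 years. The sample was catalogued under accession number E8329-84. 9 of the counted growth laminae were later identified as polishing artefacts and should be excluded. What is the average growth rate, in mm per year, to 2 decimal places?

0.08 mm per year

True growth lamina count = 4794 − 9 = 4785.
4785 growth laminae at 2 years each span 4785 × 2 = 9570 years.
Mean rate = 803.6 mm / 9570 years ≈ 0.08 mm per year.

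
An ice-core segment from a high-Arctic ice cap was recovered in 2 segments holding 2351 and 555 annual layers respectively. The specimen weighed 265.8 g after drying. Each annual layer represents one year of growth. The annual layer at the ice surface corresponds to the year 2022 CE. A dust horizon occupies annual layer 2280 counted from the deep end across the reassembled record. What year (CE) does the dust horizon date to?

Total annual layers = 2351 + 555 = 2906.
Between annual layer 2280 and the ice surface there are 2906 − 2280 = 626 annual layers.
The annual layer at the ice surface is 2022 CE, so the dust horizon dates to 2022 − 626 = 1396 CE.

1396 CE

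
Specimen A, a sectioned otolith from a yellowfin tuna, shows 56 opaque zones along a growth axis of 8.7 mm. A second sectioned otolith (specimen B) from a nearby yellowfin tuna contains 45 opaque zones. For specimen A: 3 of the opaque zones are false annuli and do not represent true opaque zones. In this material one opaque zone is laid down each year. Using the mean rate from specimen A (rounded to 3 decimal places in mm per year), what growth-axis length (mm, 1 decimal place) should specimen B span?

Specimen A: adjusted count: 56 − 3 = 53 opaque zones.
A: Mean rate = 8.7 mm / 53 years ≈ 0.164 mm per year.
B's length ≈ 0.164 × 45 = 7.4 mm.

7.4 mm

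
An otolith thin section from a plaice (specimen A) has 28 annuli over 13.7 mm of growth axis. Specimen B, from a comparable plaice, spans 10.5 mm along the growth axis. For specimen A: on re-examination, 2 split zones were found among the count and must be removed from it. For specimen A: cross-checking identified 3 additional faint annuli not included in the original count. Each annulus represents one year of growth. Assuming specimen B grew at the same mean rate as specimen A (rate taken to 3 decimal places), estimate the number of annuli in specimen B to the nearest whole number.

Specimen A: true annulus count = 28 − 2 + 3 = 29.
A: Mean rate = 13.7 mm / 29 years ≈ 0.472 mm/year.
B spans 10.5 / 0.472 = 22.25 years ≈ 22 annuli.

22 annuli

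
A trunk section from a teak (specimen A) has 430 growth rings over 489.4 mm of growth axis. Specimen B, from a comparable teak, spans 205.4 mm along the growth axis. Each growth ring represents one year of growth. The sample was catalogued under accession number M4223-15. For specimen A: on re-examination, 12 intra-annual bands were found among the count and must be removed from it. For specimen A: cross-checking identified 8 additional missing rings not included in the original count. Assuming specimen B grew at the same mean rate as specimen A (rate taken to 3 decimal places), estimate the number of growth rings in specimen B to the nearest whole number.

179 growth rings

Specimen A: after corrections the count is 430 − 12 + 8 = 426 growth rings.
A: Mean rate = 489.4 mm / 426 years ≈ 1.149 mm per year.
For B, 205.4 / 1.149 = 178.76 years ≈ 179 growth rings.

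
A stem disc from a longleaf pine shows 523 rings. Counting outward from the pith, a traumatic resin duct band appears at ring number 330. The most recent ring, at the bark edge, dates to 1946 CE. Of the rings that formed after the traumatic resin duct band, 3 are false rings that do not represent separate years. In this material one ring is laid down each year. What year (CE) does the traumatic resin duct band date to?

Between ring 330 and the bark edge there are 523 − 330 = 193 rings.
Removing the 3 false rings leaves 193 − 3 = 190 true rings beyond the traumatic resin duct band.
1946 − 190 = 1756 CE.

1756 CE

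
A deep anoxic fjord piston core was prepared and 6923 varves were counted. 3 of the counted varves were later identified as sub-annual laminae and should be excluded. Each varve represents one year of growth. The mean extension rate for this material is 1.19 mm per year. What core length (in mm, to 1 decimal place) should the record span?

True varve count = 6923 − 3 = 6920.
6920 years at 1.19 mm/year gives 1.19 × 6920 = 8234.8 mm.

8234.8 mm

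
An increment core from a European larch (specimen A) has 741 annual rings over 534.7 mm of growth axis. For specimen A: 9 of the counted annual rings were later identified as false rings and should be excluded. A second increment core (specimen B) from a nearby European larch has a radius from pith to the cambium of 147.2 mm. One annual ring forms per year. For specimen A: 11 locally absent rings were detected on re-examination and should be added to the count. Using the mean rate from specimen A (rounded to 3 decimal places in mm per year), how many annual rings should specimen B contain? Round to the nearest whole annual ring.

Specimen A: true annual ring count = 741 − 9 + 11 = 743.
A: Mean rate = 534.7 mm / 743 years ≈ 0.720 mm/year.
Specimen B: 147.2 mm / 0.720 mm per year = 204.44 years ≈ 204 annual rings.

204 annual rings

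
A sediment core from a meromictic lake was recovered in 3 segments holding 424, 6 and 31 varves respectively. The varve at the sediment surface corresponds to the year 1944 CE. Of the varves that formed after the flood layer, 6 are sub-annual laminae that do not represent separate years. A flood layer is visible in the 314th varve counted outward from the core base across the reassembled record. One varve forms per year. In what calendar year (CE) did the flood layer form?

1803 CE

Total varves = 424 + 6 + 31 = 461.
The flood layer sits at varve 314 from the core base, so 461 − 314 = 147 varves formed after it.
Excluding 6 false varves: 147 − 6 = 141.
The varve at the sediment surface is 1944 CE, so the flood layer dates to 1944 − 141 = 1803 CE.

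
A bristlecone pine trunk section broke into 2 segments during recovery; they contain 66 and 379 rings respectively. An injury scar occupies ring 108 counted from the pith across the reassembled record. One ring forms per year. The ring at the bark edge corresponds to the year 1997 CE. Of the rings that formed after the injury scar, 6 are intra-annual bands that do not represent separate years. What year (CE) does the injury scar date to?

1666 CE

Total rings = 66 + 379 = 445.
The injury scar sits at ring 108 from the pith, so 445 − 108 = 337 rings formed after it.
Removing the 6 false rings leaves 337 − 6 = 331 true rings beyond the injury scar.
Counting back 331 years from 1997 CE places the injury scar in 1997 − 331 = 1666 CE.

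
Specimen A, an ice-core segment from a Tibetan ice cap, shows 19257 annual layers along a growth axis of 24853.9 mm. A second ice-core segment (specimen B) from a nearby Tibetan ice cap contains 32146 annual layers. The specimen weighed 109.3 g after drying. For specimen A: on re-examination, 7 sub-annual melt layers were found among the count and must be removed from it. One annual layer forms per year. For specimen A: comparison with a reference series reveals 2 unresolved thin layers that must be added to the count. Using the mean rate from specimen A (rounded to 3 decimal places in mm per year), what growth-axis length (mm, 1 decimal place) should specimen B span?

Specimen A: true annual layer count = 19257 − 7 + 2 = 19252.
A: Extension rate ≈ 24853.9 / 19252 = 1.291 mm/yr.
Length of B = 1.291 × 32146 = 41500.5 mm.

41500.5 mm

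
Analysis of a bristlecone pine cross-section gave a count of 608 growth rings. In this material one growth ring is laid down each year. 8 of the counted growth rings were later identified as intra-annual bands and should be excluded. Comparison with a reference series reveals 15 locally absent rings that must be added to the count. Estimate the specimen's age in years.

Correcting the raw count gives 608 − 8 + 15 = 615 true growth rings.
With a one-to-one growth ring periodicity this is 615 years.

615 years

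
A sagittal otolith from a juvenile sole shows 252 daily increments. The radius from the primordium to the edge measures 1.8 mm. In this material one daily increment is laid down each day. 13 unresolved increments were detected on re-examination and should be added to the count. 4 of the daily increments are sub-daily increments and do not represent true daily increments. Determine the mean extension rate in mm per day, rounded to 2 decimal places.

Adjusted count: 252 − 4 + 13 = 261 daily increments.
Extension rate ≈ 1.8 / 261 = 0.01 mm per day.

0.01 mm per day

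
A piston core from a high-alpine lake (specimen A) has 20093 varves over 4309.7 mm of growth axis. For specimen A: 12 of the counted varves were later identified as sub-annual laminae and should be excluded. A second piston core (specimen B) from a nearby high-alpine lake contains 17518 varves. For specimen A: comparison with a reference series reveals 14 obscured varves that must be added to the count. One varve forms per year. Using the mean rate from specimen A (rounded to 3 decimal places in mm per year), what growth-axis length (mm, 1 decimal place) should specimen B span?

3748.9 mm

Specimen A: adjusted count: 20093 − 12 + 14 = 20095 varves.
A: 4309.7 mm over 20095 years gives 4309.7 / 20095 ≈ 0.214 mm per year.
For B, 0.214 mm/year × 17518 years = 3748.9 mm.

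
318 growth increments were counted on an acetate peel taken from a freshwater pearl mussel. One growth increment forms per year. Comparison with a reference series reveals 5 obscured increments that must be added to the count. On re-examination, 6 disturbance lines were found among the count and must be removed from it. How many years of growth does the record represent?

Adjusted count: 318 − 6 + 5 = 317 growth increments.
At one growth increment per year, that is 317 years.

317 years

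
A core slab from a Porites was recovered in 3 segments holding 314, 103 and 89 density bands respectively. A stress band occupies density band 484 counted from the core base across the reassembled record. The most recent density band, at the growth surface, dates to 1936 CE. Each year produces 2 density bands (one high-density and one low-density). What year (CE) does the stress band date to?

Total density bands = 314 + 103 + 89 = 506.
Between density band 484 and the growth surface there are 506 − 484 = 22 density bands.
22 density bands at 2 per year is 22 / 2 = 11 years.
1936 − 11 = 1925 CE.

1925 CE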